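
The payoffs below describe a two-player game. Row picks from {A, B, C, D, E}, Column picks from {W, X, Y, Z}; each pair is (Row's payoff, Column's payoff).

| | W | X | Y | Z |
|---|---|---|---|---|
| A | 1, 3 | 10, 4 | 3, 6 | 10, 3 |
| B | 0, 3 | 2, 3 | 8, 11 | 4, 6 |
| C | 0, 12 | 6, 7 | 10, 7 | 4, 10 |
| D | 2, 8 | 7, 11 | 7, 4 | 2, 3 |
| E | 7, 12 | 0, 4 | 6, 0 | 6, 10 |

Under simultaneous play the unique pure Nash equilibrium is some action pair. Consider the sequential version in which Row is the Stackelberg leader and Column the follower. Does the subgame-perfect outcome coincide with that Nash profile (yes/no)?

Work backward from Column's decision.
- A: BR = Y, leader payoff 3.
- B: BR = Y, leader payoff 8.
- C: BR = W, leader payoff 0.
- D: BR = X, leader payoff 7.
- E: BR = W, leader payoff 7.
Row's induced payoffs are 3, 8, 0, 7, 7, so Row commits to B. Subgame-perfect outcome: (B, Y) with payoffs (8, 11).
Under simultaneous play:
Row's best replies: W→E; X→A; Y→C; Z→A.
Column's best replies: A→Y; B→Y; C→W; D→X; E→W.
Only (E, W) has each player best-responding; Nash payoffs (7, 12).
Sequential outcome (B, Y) differs from the Nash profile (E, W).

no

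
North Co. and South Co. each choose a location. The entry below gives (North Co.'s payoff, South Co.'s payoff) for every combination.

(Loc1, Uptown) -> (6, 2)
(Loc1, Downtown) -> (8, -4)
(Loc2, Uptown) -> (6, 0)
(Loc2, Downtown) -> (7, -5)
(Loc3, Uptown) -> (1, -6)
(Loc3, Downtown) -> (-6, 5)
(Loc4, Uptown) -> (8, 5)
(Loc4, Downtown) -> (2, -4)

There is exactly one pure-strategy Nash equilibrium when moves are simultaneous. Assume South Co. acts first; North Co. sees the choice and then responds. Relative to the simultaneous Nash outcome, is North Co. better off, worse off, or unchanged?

North Co. best-responds to each possible South Co. move:
- Uptown → North Co. plays Loc4 (best of 6, 6, 1, 8); South Co. gets 5.
- Downtown → North Co. plays Loc1 (best of 8, 7, -6, 2); South Co. gets -4.
Maximizing over 5, -4, South Co. chooses Uptown. Subgame-perfect outcome: (Loc4, Uptown) with payoffs (8, 5).
Under simultaneous play:
North Co.'s best replies: Uptown→Loc4; Downtown→Loc1.
South Co.'s best replies: Loc1→Uptown; Loc2→Uptown; Loc3→Downtown; Loc4→Uptown.
Only (Loc4, Uptown) has each player best-responding; Nash payoffs (8, 5).
North Co. earns 8 sequentially versus 8 at the Nash outcome: unchanged.

unchanged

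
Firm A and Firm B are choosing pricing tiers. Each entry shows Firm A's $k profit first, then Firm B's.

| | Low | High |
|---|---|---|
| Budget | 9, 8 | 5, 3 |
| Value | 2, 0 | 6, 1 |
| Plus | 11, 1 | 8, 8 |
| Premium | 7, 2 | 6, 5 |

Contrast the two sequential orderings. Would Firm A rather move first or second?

If Firm A leads: Firm B's best replies are Budget→Low, Value→High, Plus→High, Premium→High; Firm A's induced payoffs 9, 6, 8, 6; outcome (Budget, Low), payoffs (9, 8).
If Firm B leads: Firm A's best replies are Low→Plus, High→Plus; Firm B's induced payoffs 1, 8; outcome (Plus, High), payoffs (8, 8).
Firm A gets 9 moving first and 8 moving second, so Firm A prefers to move first.

first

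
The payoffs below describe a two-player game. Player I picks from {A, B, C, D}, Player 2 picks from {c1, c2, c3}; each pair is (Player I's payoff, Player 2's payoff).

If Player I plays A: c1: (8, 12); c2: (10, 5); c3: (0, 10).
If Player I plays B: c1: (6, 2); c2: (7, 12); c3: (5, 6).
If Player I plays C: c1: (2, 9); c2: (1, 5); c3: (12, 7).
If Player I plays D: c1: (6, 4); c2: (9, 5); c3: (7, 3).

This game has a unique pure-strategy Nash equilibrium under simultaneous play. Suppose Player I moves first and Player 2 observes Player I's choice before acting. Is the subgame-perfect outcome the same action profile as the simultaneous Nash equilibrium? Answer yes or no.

no

Player 2 best-responds to each possible Player I move:
- A → Player 2 plays c1 (best of 12, 5, 10); Player I gets 8.
- B → Player 2 plays c2 (best of 2, 12, 6); Player I gets 7.
- C → Player 2 plays c1 (best of 9, 5, 7); Player I gets 2.
- D → Player 2 plays c2 (best of 4, 5, 3); Player I gets 9.
Player I's induced payoffs are 8, 7, 2, 9, so Player I commits to D. Subgame-perfect outcome: (D, c2) with payoffs (9, 5).
For the simultaneous game, intersect best replies.
Player I's best replies: c1→A; c2→A; c3→C.
Player 2's best replies: A→c1; B→c2; C→c1; D→c2.
The unique mutual best reply is (A, c1), giving (8, 12).
Sequential outcome (D, c2) differs from the Nash profile (A, c1).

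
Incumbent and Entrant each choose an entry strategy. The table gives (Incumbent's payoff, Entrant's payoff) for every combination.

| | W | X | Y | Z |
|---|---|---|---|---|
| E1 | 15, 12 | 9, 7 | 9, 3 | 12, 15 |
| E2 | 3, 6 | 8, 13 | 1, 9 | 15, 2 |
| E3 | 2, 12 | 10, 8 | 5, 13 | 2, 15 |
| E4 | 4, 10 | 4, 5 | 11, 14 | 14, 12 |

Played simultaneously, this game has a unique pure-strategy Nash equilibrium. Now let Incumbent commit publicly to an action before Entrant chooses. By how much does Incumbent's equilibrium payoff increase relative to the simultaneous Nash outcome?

1

Work backward from Entrant's decision.
- E1: Entrant compares 12, 7, 3, 15 and picks Z; Incumbent would get 12.
- E2: Entrant compares 6, 13, 9, 2 and picks X; Incumbent would get 8.
- E3: Entrant compares 12, 8, 13, 15 and picks Z; Incumbent would get 2.
- E4: Entrant compares 10, 5, 14, 12 and picks Y; Incumbent would get 11.
Maximizing over 12, 8, 2, 11, Incumbent chooses E1. Subgame-perfect outcome: (E1, Z) with payoffs (12, 15).
For the simultaneous game, intersect best replies.
Incumbent's best replies: W→E1; X→E3; Y→E4; Z→E2.
Entrant's best replies: E1→Z; E2→X; E3→Z; E4→Y.
Only (E4, Y) has each player best-responding; Nash payoffs (11, 14).
Incumbent's commitment gain: 12 − 11 = 1.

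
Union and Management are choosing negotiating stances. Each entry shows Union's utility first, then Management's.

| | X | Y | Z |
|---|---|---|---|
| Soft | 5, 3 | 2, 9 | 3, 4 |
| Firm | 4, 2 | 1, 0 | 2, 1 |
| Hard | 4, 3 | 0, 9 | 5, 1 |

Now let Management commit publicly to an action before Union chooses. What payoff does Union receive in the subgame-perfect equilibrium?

2

Union best-responds to each possible Management move:
- X: BR = Soft, leader payoff 3.
- Y: BR = Soft, leader payoff 9.
- Z: BR = Hard, leader payoff 1.
Among 3, 9, 1, the best is 9 at Y. Subgame-perfect outcome: (Soft, Y) with payoffs (2, 9).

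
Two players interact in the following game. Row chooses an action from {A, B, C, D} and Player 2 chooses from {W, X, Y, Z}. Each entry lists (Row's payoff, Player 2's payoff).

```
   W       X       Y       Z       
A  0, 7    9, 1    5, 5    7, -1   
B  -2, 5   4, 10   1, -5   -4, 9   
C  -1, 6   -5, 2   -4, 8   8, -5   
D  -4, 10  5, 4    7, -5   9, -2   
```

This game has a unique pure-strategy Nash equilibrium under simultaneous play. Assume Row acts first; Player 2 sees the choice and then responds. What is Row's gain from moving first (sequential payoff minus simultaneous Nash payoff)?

4

Player 2 best-responds to each possible Row move:
- A: BR = W, leader payoff 0.
- B: BR = X, leader payoff 4.
- C: BR = Y, leader payoff -4.
- D: BR = W, leader payoff -4.
Maximizing over 0, 4, -4, -4, Row chooses B. Subgame-perfect outcome: (B, X) with payoffs (4, 10).
Under simultaneous play:
Row's best replies: W→A; X→A; Y→D; Z→D.
Player 2's best replies: A→W; B→X; C→Y; D→W.
Only (A, W) has each player best-responding; Nash payoffs (0, 7).
Row's commitment gain: 4 − 0 = 4.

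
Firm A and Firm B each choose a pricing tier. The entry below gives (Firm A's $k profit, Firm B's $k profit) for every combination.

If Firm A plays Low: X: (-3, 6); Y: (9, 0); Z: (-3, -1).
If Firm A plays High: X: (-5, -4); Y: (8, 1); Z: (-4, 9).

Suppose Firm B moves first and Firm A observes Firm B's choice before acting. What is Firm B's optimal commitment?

Work backward from Firm A's decision.
- X: Firm A compares -3, -5 and picks Low; Firm B would get 6.
- Y: Firm A compares 9, 8 and picks Low; Firm B would get 0.
- Z: Firm A compares -3, -4 and picks Low; Firm B would get -1.
Among 6, 0, -1, the best is 6 at X. Subgame-perfect outcome: (Low, X) with payoffs (-3, 6).

X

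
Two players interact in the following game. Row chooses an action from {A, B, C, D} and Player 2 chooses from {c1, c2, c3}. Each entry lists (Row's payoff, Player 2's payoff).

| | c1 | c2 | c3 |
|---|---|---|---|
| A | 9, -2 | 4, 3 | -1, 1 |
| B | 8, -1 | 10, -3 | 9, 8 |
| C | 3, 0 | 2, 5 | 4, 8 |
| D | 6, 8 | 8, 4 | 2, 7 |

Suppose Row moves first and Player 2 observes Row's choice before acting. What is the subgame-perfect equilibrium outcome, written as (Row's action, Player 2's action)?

(B, c3)

Solve by backward induction (Row leads).
- A: Player 2 compares -2, 3, 1 and picks c2; Row would get 4.
- B: Player 2 compares -1, -3, 8 and picks c3; Row would get 9.
- C: Player 2 compares 0, 5, 8 and picks c3; Row would get 4.
- D: Player 2 compares 8, 4, 7 and picks c1; Row would get 6.
Row's induced payoffs are 4, 9, 4, 6, so Row commits to B. Subgame-perfect outcome: (B, c3) with payoffs (9, 8).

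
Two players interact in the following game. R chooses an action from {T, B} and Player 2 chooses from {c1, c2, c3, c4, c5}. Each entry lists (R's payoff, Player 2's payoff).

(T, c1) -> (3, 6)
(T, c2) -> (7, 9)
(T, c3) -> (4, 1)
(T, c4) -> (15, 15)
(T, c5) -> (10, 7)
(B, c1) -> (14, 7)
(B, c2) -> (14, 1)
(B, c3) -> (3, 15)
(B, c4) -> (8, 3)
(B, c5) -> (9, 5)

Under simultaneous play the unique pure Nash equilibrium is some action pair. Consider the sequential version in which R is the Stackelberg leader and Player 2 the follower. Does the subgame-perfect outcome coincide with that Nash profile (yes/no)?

yes

Solve by backward induction (R leads).
- T: BR = c4, leader payoff 15.
- B: BR = c3, leader payoff 3.
Maximizing over 15, 3, R chooses T. Subgame-perfect outcome: (T, c4) with payoffs (15, 15).
Now find the simultaneous Nash equilibrium.
R's best replies: c1→B; c2→B; c3→T; c4→T; c5→T.
Player 2's best replies: T→c4; B→c3.
The unique mutual best reply is (T, c4), giving (15, 15).
Sequential outcome (T, c4) coincides with the Nash profile (T, c4).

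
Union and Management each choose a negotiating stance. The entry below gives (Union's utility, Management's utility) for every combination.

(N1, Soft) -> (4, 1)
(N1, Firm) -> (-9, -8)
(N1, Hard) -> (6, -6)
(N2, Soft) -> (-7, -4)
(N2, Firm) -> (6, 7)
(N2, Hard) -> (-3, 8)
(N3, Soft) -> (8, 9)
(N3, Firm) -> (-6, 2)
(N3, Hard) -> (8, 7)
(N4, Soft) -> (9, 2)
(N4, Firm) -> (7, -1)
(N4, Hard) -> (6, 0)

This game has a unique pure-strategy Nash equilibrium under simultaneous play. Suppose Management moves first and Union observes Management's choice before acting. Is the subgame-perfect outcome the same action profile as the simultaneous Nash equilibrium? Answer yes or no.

no

Union best-responds to each possible Management move:
- Soft: Union compares 4, -7, 8, 9 and picks N4; Management would get 2.
- Firm: Union compares -9, 6, -6, 7 and picks N4; Management would get -1.
- Hard: Union compares 6, -3, 8, 6 and picks N3; Management would get 7.
Management's induced payoffs are 2, -1, 7, so Management commits to Hard. Subgame-perfect outcome: (N3, Hard) with payoffs (8, 7).
Now find the simultaneous Nash equilibrium.
Union's best replies: Soft→N4; Firm→N4; Hard→N3.
Management's best replies: N1→Soft; N2→Hard; N3→Soft; N4→Soft.
Only (N4, Soft) has each player best-responding; Nash payoffs (9, 2).
Sequential outcome (N3, Hard) differs from the Nash profile (N4, Soft).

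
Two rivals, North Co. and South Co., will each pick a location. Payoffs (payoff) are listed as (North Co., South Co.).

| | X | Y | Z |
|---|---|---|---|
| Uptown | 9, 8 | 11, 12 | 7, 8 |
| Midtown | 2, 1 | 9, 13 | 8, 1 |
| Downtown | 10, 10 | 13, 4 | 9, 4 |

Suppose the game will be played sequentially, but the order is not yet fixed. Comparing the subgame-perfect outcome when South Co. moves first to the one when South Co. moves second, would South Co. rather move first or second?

second

If North Co. leads: South Co.'s best replies are Uptown→Y, Midtown→Y, Downtown→X; North Co.'s induced payoffs 11, 9, 10; outcome (Uptown, Y), payoffs (11, 12).
If South Co. leads: North Co.'s best replies are X→Downtown, Y→Downtown, Z→Downtown; South Co.'s induced payoffs 10, 4, 4; outcome (Downtown, X), payoffs (10, 10).
South Co. gets 10 moving first and 12 moving second, so South Co. prefers to move second.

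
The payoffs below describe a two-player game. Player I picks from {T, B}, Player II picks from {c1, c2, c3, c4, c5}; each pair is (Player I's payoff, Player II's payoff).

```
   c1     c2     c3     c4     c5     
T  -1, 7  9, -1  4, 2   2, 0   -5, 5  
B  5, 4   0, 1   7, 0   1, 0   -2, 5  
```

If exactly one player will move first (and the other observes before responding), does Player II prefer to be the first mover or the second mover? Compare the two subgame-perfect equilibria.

second

If Player I leads: Player II's best replies are T→c1, B→c5; Player I's induced payoffs -1, -2; outcome (T, c1), payoffs (-1, 7).
If Player II leads: Player I's best replies are c1→B, c2→T, c3→B, c4→T, c5→B; Player II's induced payoffs 4, -1, 0, 0, 5; outcome (B, c5), payoffs (-2, 5).
Player II gets 5 moving first and 7 moving second, so Player II prefers to move second.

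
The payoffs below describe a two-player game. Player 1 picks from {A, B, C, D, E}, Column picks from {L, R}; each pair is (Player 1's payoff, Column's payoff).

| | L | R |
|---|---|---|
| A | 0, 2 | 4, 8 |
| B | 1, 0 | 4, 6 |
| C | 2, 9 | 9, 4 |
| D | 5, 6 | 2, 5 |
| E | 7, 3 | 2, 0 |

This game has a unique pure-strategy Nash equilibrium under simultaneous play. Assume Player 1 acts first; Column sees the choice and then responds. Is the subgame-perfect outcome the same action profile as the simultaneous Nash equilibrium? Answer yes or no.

yes

Solve by backward induction (Player 1 leads).
- A: BR = R, leader payoff 4.
- B: BR = R, leader payoff 4.
- C: BR = L, leader payoff 2.
- D: BR = L, leader payoff 5.
- E: BR = L, leader payoff 7.
Among 4, 4, 2, 5, 7, the best is 7 at E. Subgame-perfect outcome: (E, L) with payoffs (7, 3).
Under simultaneous play:
Player 1's best replies: L→E; R→C.
Column's best replies: A→R; B→R; C→L; D→L; E→L.
Only (E, L) has each player best-responding; Nash payoffs (7, 3).
Sequential outcome (E, L) coincides with the Nash profile (E, L).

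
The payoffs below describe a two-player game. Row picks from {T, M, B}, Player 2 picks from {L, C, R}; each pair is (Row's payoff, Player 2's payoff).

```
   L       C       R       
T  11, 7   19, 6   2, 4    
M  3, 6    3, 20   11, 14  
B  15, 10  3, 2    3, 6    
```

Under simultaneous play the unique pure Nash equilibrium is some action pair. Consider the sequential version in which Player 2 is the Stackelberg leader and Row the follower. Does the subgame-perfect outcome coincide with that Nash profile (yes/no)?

no

Backward induction with Player 2 moving first.
- L: Row compares 11, 3, 15 and picks B; Player 2 would get 10.
- C: Row compares 19, 3, 3 and picks T; Player 2 would get 6.
- R: Row compares 2, 11, 3 and picks M; Player 2 would get 14.
Among 10, 6, 14, the best is 14 at R. Subgame-perfect outcome: (M, R) with payoffs (11, 14).
Now find the simultaneous Nash equilibrium.
Row's best replies: L→B; C→T; R→M.
Player 2's best replies: T→L; M→C; B→L.
Only (B, L) has each player best-responding; Nash payoffs (15, 10).
Sequential outcome (M, R) differs from the Nash profile (B, L).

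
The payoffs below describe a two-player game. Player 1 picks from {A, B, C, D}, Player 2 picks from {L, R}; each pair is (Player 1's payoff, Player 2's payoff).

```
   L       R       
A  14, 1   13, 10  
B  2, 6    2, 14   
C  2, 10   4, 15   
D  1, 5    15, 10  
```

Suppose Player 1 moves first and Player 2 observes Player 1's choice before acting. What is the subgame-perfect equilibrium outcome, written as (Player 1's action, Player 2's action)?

(D, R)

Backward induction with Player 1 moving first.
- A: Player 2 compares 1, 10 and picks R; Player 1 would get 13.
- B: Player 2 compares 6, 14 and picks R; Player 1 would get 2.
- C: Player 2 compares 10, 15 and picks R; Player 1 would get 4.
- D: Player 2 compares 5, 10 and picks R; Player 1 would get 15.
Among 13, 2, 4, 15, the best is 15 at D. Subgame-perfect outcome: (D, R) with payoffs (15, 10).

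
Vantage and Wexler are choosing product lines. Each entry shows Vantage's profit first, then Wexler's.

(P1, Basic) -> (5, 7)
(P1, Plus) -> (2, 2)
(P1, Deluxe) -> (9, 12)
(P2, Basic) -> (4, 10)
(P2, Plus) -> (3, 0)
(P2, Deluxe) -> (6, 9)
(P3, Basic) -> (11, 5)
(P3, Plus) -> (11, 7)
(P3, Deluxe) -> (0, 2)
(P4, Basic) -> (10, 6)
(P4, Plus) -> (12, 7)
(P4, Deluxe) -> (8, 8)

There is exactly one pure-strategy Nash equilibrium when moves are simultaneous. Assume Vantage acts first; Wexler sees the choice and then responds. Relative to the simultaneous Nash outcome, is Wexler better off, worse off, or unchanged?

worse off

Wexler best-responds to each possible Vantage move:
- P1 → Wexler plays Deluxe (best of 7, 2, 12); Vantage gets 9.
- P2 → Wexler plays Basic (best of 10, 0, 9); Vantage gets 4.
- P3 → Wexler plays Plus (best of 5, 7, 2); Vantage gets 11.
- P4 → Wexler plays Deluxe (best of 6, 7, 8); Vantage gets 8.
Maximizing over 9, 4, 11, 8, Vantage chooses P3. Subgame-perfect outcome: (P3, Plus) with payoffs (11, 7).
For the simultaneous game, intersect best replies.
Vantage's best replies: Basic→P3; Plus→P4; Deluxe→P1.
Wexler's best replies: P1→Deluxe; P2→Basic; P3→Plus; P4→Deluxe.
Only (P1, Deluxe) has each player best-responding; Nash payoffs (9, 12).
Wexler earns 7 sequentially versus 12 at the Nash outcome: worse off.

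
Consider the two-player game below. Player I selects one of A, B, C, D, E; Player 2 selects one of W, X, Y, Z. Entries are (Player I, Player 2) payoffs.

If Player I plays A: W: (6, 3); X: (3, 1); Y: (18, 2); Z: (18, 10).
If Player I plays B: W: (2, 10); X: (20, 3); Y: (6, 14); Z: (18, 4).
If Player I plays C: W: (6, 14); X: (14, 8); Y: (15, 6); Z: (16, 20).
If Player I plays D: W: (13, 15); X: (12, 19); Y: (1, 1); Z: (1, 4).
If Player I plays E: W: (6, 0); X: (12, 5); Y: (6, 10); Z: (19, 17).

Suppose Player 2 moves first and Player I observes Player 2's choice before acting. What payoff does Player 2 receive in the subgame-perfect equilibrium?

Player I best-responds to each possible Player 2 move:
- W: BR = D, leader payoff 15.
- X: BR = B, leader payoff 3.
- Y: BR = A, leader payoff 2.
- Z: BR = E, leader payoff 17.
Player 2's induced payoffs are 15, 3, 2, 17, so Player 2 commits to Z. Subgame-perfect outcome: (E, Z) with payoffs (19, 17).

17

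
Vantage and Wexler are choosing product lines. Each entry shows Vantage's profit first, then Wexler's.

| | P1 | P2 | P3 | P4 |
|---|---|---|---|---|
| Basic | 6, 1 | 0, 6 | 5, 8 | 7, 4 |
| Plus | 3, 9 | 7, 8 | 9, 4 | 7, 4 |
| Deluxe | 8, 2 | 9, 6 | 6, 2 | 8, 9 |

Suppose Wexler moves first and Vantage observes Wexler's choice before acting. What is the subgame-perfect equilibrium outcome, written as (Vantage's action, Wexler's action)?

(Deluxe, P4)

Backward induction with Wexler moving first.
- P1: Vantage compares 6, 3, 8 and picks Deluxe; Wexler would get 2.
- P2: Vantage compares 0, 7, 9 and picks Deluxe; Wexler would get 6.
- P3: Vantage compares 5, 9, 6 and picks Plus; Wexler would get 4.
- P4: Vantage compares 7, 7, 8 and picks Deluxe; Wexler would get 9.
Wexler's induced payoffs are 2, 6, 4, 9, so Wexler commits to P4. Subgame-perfect outcome: (Deluxe, P4) with payoffs (8, 9).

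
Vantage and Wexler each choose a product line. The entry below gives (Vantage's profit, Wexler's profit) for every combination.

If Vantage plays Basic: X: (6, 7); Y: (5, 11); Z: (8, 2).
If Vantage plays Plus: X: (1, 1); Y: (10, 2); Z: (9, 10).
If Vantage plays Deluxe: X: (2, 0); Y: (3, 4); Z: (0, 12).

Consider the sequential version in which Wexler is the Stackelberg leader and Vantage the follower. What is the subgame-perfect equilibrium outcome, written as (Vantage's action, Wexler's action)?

(Plus, Z)

Solve by backward induction (Wexler leads).
- X: Vantage compares 6, 1, 2 and picks Basic; Wexler would get 7.
- Y: Vantage compares 5, 10, 3 and picks Plus; Wexler would get 2.
- Z: Vantage compares 8, 9, 0 and picks Plus; Wexler would get 10.
Wexler's induced payoffs are 7, 2, 10, so Wexler commits to Z. Subgame-perfect outcome: (Plus, Z) with payoffs (9, 10).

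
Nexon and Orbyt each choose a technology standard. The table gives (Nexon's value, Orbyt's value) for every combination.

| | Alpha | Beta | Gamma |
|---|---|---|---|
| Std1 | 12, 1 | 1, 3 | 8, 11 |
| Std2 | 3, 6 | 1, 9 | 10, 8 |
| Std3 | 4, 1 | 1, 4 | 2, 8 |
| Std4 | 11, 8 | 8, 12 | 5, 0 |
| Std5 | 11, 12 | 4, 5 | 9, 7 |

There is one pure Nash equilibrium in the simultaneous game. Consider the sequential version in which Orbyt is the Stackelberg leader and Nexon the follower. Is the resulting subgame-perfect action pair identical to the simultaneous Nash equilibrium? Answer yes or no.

Nexon best-responds to each possible Orbyt move:
- Alpha: BR = Std1, leader payoff 1.
- Beta: BR = Std4, leader payoff 12.
- Gamma: BR = Std2, leader payoff 8.
Orbyt's induced payoffs are 1, 12, 8, so Orbyt commits to Beta. Subgame-perfect outcome: (Std4, Beta) with payoffs (8, 12).
For the simultaneous game, intersect best replies.
Nexon's best replies: Alpha→Std1; Beta→Std4; Gamma→Std2.
Orbyt's best replies: Std1→Gamma; Std2→Beta; Std3→Gamma; Std4→Beta; Std5→Alpha.
The unique mutual best reply is (Std4, Beta), giving (8, 12).
Sequential outcome (Std4, Beta) coincides with the Nash profile (Std4, Beta).

yes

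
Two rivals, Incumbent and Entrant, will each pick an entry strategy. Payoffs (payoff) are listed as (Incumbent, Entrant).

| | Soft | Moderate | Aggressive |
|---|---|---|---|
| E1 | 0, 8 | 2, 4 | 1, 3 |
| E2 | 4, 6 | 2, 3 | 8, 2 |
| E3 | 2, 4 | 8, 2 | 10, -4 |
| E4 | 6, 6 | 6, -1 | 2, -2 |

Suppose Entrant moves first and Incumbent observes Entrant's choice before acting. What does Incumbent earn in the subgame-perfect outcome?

Solve by backward induction (Entrant leads).
- Soft: Incumbent compares 0, 4, 2, 6 and picks E4; Entrant would get 6.
- Moderate: Incumbent compares 2, 2, 8, 6 and picks E3; Entrant would get 2.
- Aggressive: Incumbent compares 1, 8, 10, 2 and picks E3; Entrant would get -4.
Maximizing over 6, 2, -4, Entrant chooses Soft. Subgame-perfect outcome: (E4, Soft) with payoffs (6, 6).

6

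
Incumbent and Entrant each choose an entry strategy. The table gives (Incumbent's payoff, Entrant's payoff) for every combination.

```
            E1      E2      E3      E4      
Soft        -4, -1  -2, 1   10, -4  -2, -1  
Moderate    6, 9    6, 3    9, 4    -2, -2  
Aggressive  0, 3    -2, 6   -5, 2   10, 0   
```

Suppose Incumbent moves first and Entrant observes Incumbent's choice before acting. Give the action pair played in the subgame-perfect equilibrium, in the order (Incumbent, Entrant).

Entrant best-responds to each possible Incumbent move:
- Soft → Entrant plays E2 (best of -1, 1, -4, -1); Incumbent gets -2.
- Moderate → Entrant plays E1 (best of 9, 3, 4, -2); Incumbent gets 6.
- Aggressive → Entrant plays E2 (best of 3, 6, 2, 0); Incumbent gets -2.
Incumbent's induced payoffs are -2, 6, -2, so Incumbent commits to Moderate. Subgame-perfect outcome: (Moderate, E1) with payoffs (6, 9).

(Moderate, E1)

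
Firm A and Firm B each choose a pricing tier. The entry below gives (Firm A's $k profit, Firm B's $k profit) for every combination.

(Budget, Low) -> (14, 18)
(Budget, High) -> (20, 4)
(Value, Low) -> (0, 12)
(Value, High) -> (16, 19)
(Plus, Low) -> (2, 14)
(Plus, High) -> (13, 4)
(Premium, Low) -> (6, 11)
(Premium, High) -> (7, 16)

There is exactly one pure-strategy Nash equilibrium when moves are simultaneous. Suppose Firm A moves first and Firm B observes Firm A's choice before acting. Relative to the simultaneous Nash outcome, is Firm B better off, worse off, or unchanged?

Firm B best-responds to each possible Firm A move:
- Budget: Firm B compares 18, 4 and picks Low; Firm A would get 14.
- Value: Firm B compares 12, 19 and picks High; Firm A would get 16.
- Plus: Firm B compares 14, 4 and picks Low; Firm A would get 2.
- Premium: Firm B compares 11, 16 and picks High; Firm A would get 7.
Maximizing over 14, 16, 2, 7, Firm A chooses Value. Subgame-perfect outcome: (Value, High) with payoffs (16, 19).
Now find the simultaneous Nash equilibrium.
Firm A's best replies: Low→Budget; High→Budget.
Firm B's best replies: Budget→Low; Value→High; Plus→Low; Premium→High.
The unique mutual best reply is (Budget, Low), giving (14, 18).
Firm B earns 19 sequentially versus 18 at the Nash outcome: better off.

better off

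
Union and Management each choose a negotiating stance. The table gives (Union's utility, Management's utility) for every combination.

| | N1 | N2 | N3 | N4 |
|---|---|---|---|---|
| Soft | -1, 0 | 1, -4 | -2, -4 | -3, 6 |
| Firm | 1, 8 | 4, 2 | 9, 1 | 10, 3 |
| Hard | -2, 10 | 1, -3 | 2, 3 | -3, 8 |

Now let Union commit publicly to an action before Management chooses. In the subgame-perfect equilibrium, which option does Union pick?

Work backward from Management's decision.
- Soft → Management plays N4 (best of 0, -4, -4, 6); Union gets -3.
- Firm → Management plays N1 (best of 8, 2, 1, 3); Union gets 1.
- Hard → Management plays N1 (best of 10, -3, 3, 8); Union gets -2.
Union's induced payoffs are -3, 1, -2, so Union commits to Firm. Subgame-perfect outcome: (Firm, N1) with payoffs (1, 8).

Firm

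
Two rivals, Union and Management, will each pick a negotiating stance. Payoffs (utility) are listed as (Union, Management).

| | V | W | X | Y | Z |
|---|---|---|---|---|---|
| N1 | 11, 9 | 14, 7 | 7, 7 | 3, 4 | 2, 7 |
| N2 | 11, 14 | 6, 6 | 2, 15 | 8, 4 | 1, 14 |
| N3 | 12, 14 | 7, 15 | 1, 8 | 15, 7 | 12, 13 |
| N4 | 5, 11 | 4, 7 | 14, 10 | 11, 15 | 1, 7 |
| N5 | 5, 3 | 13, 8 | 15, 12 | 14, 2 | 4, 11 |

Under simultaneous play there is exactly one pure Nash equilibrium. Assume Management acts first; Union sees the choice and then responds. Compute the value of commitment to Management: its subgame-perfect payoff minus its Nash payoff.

Solve by backward induction (Management leads).
- V → Union plays N3 (best of 11, 11, 12, 5, 5); Management gets 14.
- W → Union plays N1 (best of 14, 6, 7, 4, 13); Management gets 7.
- X → Union plays N5 (best of 7, 2, 1, 14, 15); Management gets 12.
- Y → Union plays N3 (best of 3, 8, 15, 11, 14); Management gets 7.
- Z → Union plays N3 (best of 2, 1, 12, 1, 4); Management gets 13.
Management's induced payoffs are 14, 7, 12, 7, 13, so Management commits to V. Subgame-perfect outcome: (N3, V) with payoffs (12, 14).
Now find the simultaneous Nash equilibrium.
Union's best replies: V→N3; W→N1; X→N5; Y→N3; Z→N3.
Management's best replies: N1→V; N2→X; N3→W; N4→Y; N5→X.
Only (N5, X) has each player best-responding; Nash payoffs (15, 12).
Management's commitment gain: 14 − 12 = 2.

2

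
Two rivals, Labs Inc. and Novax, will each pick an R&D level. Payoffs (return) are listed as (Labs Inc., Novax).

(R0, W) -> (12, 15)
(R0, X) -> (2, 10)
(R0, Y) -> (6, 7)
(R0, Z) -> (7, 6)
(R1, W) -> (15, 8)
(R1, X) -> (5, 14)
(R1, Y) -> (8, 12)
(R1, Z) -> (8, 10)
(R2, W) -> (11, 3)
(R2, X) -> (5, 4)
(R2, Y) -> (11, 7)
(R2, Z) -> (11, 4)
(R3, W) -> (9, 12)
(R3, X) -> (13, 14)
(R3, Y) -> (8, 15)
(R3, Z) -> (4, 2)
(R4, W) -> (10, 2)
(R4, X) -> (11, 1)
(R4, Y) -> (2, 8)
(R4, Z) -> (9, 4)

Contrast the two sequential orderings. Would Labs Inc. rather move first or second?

If Labs Inc. leads: Novax's best replies are R0→W, R1→X, R2→Y, R3→Y, R4→Y; Labs Inc.'s induced payoffs 12, 5, 11, 8, 2; outcome (R0, W), payoffs (12, 15).
If Novax leads: Labs Inc.'s best replies are W→R1, X→R3, Y→R2, Z→R2; Novax's induced payoffs 8, 14, 7, 4; outcome (R3, X), payoffs (13, 14).
Labs Inc. gets 12 moving first and 13 moving second, so Labs Inc. prefers to move second.

second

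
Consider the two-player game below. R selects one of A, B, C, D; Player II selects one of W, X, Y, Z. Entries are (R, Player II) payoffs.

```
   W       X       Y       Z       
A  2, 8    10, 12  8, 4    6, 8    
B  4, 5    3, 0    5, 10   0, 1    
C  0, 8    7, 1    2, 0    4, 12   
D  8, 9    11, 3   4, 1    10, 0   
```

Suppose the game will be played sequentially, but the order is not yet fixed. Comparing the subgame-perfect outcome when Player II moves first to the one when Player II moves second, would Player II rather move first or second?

second

If R leads: Player II's best replies are A→X, B→Y, C→Z, D→W; R's induced payoffs 10, 5, 4, 8; outcome (A, X), payoffs (10, 12).
If Player II leads: R's best replies are W→D, X→D, Y→A, Z→D; Player II's induced payoffs 9, 3, 4, 0; outcome (D, W), payoffs (8, 9).
Player II gets 9 moving first and 12 moving second, so Player II prefers to move second.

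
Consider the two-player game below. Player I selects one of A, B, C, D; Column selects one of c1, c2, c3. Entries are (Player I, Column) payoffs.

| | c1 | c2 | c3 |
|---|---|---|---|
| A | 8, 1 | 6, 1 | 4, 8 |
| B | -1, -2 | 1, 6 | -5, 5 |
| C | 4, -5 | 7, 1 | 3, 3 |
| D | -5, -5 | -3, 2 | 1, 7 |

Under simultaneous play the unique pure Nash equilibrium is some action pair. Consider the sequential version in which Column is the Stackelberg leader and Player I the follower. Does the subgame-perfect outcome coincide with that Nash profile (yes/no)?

Solve by backward induction (Column leads).
- c1: Player I compares 8, -1, 4, -5 and picks A; Column would get 1.
- c2: Player I compares 6, 1, 7, -3 and picks C; Column would get 1.
- c3: Player I compares 4, -5, 3, 1 and picks A; Column would get 8.
Column's induced payoffs are 1, 1, 8, so Column commits to c3. Subgame-perfect outcome: (A, c3) with payoffs (4, 8).
Now find the simultaneous Nash equilibrium.
Player I's best replies: c1→A; c2→C; c3→A.
Column's best replies: A→c3; B→c2; C→c3; D→c3.
The unique mutual best reply is (A, c3), giving (4, 8).
Sequential outcome (A, c3) coincides with the Nash profile (A, c3).

yes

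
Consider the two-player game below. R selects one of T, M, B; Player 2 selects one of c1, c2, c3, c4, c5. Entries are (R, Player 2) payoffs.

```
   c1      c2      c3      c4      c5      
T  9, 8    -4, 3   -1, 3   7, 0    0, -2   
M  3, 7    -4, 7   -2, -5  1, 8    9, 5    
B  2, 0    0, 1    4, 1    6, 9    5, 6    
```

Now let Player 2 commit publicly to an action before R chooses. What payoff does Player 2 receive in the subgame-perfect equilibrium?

8

Work backward from R's decision.
- c1: R compares 9, 3, 2 and picks T; Player 2 would get 8.
- c2: R compares -4, -4, 0 and picks B; Player 2 would get 1.
- c3: R compares -1, -2, 4 and picks B; Player 2 would get 1.
- c4: R compares 7, 1, 6 and picks T; Player 2 would get 0.
- c5: R compares 0, 9, 5 and picks M; Player 2 would get 5.
Among 8, 1, 1, 0, 5, the best is 8 at c1. Subgame-perfect outcome: (T, c1) with payoffs (9, 8).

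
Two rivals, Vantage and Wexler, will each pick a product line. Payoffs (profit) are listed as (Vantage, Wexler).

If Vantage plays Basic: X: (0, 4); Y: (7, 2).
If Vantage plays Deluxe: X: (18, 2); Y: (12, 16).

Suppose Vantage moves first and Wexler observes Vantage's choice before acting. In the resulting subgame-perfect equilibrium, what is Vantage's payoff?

12

Solve by backward induction (Vantage leads).
- Basic: Wexler compares 4, 2 and picks X; Vantage would get 0.
- Deluxe: Wexler compares 2, 16 and picks Y; Vantage would get 12.
Vantage's induced payoffs are 0, 12, so Vantage commits to Deluxe. Subgame-perfect outcome: (Deluxe, Y) with payoffs (12, 16).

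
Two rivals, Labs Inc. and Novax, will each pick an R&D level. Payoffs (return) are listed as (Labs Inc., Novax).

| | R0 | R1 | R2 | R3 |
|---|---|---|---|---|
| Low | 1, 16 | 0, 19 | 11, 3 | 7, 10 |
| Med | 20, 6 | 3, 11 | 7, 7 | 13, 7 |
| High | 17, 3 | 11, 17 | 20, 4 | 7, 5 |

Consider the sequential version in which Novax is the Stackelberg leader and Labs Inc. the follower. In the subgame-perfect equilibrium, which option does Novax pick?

R1

Work backward from Labs Inc.'s decision.
- R0: Labs Inc. compares 1, 20, 17 and picks Med; Novax would get 6.
- R1: Labs Inc. compares 0, 3, 11 and picks High; Novax would get 17.
- R2: Labs Inc. compares 11, 7, 20 and picks High; Novax would get 4.
- R3: Labs Inc. compares 7, 13, 7 and picks Med; Novax would get 7.
Novax's induced payoffs are 6, 17, 4, 7, so Novax commits to R1. Subgame-perfect outcome: (High, R1) with payoffs (11, 17).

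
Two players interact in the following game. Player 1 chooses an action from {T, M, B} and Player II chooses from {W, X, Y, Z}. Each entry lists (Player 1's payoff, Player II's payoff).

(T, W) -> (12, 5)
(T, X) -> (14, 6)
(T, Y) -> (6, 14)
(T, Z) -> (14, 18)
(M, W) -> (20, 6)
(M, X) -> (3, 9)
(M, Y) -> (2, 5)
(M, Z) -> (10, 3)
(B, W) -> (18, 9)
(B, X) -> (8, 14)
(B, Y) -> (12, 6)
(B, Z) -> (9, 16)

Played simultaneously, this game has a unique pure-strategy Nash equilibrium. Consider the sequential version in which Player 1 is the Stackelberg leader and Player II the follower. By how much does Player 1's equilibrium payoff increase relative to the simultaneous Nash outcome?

0

Player II best-responds to each possible Player 1 move:
- T → Player II plays Z (best of 5, 6, 14, 18); Player 1 gets 14.
- M → Player II plays X (best of 6, 9, 5, 3); Player 1 gets 3.
- B → Player II plays Z (best of 9, 14, 6, 16); Player 1 gets 9.
Among 14, 3, 9, the best is 14 at T. Subgame-perfect outcome: (T, Z) with payoffs (14, 18).
For the simultaneous game, intersect best replies.
Player 1's best replies: W→M; X→T; Y→B; Z→T.
Player II's best replies: T→Z; M→X; B→Z.
Only (T, Z) has each player best-responding; Nash payoffs (14, 18).
Player 1's commitment gain: 14 − 14 = 0.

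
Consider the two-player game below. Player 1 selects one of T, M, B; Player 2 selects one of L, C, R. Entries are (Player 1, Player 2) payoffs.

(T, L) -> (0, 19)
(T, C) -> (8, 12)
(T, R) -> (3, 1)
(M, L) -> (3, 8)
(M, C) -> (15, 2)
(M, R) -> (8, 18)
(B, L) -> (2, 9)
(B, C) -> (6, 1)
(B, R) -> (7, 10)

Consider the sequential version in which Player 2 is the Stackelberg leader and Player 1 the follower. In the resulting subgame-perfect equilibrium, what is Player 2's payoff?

Backward induction with Player 2 moving first.
- L → Player 1 plays M (best of 0, 3, 2); Player 2 gets 8.
- C → Player 1 plays M (best of 8, 15, 6); Player 2 gets 2.
- R → Player 1 plays M (best of 3, 8, 7); Player 2 gets 18.
Among 8, 2, 18, the best is 18 at R. Subgame-perfect outcome: (M, R) with payoffs (8, 18).

18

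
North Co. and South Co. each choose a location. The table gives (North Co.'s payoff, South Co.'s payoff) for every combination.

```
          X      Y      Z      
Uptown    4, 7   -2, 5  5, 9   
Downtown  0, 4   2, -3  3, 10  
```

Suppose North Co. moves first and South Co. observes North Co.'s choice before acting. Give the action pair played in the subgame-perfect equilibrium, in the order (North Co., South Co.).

Solve by backward induction (North Co. leads).
- Uptown → South Co. plays Z (best of 7, 5, 9); North Co. gets 5.
- Downtown → South Co. plays Z (best of 4, -3, 10); North Co. gets 3.
North Co.'s induced payoffs are 5, 3, so North Co. commits to Uptown. Subgame-perfect outcome: (Uptown, Z) with payoffs (5, 9).

(Uptown, Z)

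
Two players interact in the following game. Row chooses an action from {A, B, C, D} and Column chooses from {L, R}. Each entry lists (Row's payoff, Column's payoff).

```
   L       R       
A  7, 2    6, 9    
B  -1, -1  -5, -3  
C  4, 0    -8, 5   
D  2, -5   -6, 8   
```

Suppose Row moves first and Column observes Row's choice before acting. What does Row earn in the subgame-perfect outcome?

Backward induction with Row moving first.
- A → Column plays R (best of 2, 9); Row gets 6.
- B → Column plays L (best of -1, -3); Row gets -1.
- C → Column plays R (best of 0, 5); Row gets -8.
- D → Column plays R (best of -5, 8); Row gets -6.
Among 6, -1, -8, -6, the best is 6 at A. Subgame-perfect outcome: (A, R) with payoffs (6, 9).

6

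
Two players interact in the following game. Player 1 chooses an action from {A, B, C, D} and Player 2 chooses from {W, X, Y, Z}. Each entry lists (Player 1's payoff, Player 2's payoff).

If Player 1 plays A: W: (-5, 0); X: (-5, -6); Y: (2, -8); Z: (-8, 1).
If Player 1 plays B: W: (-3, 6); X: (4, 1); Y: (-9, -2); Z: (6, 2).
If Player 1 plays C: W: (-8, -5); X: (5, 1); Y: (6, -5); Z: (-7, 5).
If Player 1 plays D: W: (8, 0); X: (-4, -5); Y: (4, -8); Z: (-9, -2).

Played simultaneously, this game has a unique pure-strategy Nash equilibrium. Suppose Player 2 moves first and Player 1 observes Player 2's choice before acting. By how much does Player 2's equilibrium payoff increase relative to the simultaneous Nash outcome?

2

Player 1 best-responds to each possible Player 2 move:
- W → Player 1 plays D (best of -5, -3, -8, 8); Player 2 gets 0.
- X → Player 1 plays C (best of -5, 4, 5, -4); Player 2 gets 1.
- Y → Player 1 plays C (best of 2, -9, 6, 4); Player 2 gets -5.
- Z → Player 1 plays B (best of -8, 6, -7, -9); Player 2 gets 2.
Player 2's induced payoffs are 0, 1, -5, 2, so Player 2 commits to Z. Subgame-perfect outcome: (B, Z) with payoffs (6, 2).
For the simultaneous game, intersect best replies.
Player 1's best replies: W→D; X→C; Y→C; Z→B.
Player 2's best replies: A→Z; B→W; C→Z; D→W.
Only (D, W) has each player best-responding; Nash payoffs (8, 0).
Player 2's commitment gain: 2 − 0 = 2.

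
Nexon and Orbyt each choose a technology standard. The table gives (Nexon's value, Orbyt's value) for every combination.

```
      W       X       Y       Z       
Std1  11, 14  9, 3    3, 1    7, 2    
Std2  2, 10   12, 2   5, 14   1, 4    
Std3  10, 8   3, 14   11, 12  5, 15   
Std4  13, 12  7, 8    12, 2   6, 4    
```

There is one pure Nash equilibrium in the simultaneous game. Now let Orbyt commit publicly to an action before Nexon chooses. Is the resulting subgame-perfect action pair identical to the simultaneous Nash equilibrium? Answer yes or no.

Nexon best-responds to each possible Orbyt move:
- W: BR = Std4, leader payoff 12.
- X: BR = Std2, leader payoff 2.
- Y: BR = Std4, leader payoff 2.
- Z: BR = Std1, leader payoff 2.
Orbyt's induced payoffs are 12, 2, 2, 2, so Orbyt commits to W. Subgame-perfect outcome: (Std4, W) with payoffs (13, 12).
Under simultaneous play:
Nexon's best replies: W→Std4; X→Std2; Y→Std4; Z→Std1.
Orbyt's best replies: Std1→W; Std2→Y; Std3→Z; Std4→W.
The unique mutual best reply is (Std4, W), giving (13, 12).
Sequential outcome (Std4, W) coincides with the Nash profile (Std4, W).

yes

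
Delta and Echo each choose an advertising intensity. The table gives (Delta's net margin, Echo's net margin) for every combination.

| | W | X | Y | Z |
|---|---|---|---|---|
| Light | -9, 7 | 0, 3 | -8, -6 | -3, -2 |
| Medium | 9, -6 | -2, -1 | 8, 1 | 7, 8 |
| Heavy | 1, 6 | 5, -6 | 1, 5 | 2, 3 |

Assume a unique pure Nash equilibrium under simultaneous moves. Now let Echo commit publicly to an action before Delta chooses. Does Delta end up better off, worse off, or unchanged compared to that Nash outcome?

unchanged

Solve by backward induction (Echo leads).
- W: BR = Medium, leader payoff -6.
- X: BR = Heavy, leader payoff -6.
- Y: BR = Medium, leader payoff 1.
- Z: BR = Medium, leader payoff 8.
Among -6, -6, 1, 8, the best is 8 at Z. Subgame-perfect outcome: (Medium, Z) with payoffs (7, 8).
Now find the simultaneous Nash equilibrium.
Delta's best replies: W→Medium; X→Heavy; Y→Medium; Z→Medium.
Echo's best replies: Light→W; Medium→Z; Heavy→W.
Only (Medium, Z) has each player best-responding; Nash payoffs (7, 8).
Delta earns 7 sequentially versus 7 at the Nash outcome: unchanged.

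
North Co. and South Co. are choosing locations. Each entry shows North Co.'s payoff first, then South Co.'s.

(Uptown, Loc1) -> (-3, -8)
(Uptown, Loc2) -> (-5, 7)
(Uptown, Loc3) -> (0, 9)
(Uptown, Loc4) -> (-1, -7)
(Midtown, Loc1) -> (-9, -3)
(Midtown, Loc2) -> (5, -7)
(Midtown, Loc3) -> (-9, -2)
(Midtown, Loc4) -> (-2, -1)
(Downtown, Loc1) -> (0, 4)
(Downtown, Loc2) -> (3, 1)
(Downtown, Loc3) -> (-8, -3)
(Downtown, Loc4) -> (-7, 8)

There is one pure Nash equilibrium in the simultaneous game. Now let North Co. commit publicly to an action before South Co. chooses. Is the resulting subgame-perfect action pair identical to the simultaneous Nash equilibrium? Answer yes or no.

yes

Backward induction with North Co. moving first.
- Uptown: South Co. compares -8, 7, 9, -7 and picks Loc3; North Co. would get 0.
- Midtown: South Co. compares -3, -7, -2, -1 and picks Loc4; North Co. would get -2.
- Downtown: South Co. compares 4, 1, -3, 8 and picks Loc4; North Co. would get -7.
Among 0, -2, -7, the best is 0 at Uptown. Subgame-perfect outcome: (Uptown, Loc3) with payoffs (0, 9).
Now find the simultaneous Nash equilibrium.
North Co.'s best replies: Loc1→Downtown; Loc2→Midtown; Loc3→Uptown; Loc4→Uptown.
South Co.'s best replies: Uptown→Loc3; Midtown→Loc4; Downtown→Loc4.
The unique mutual best reply is (Uptown, Loc3), giving (0, 9).
Sequential outcome (Uptown, Loc3) coincides with the Nash profile (Uptown, Loc3).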